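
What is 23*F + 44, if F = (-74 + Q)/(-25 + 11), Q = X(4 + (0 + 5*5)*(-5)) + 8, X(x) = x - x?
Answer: 1067/7 ≈ 152.43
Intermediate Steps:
X(x) = 0
Q = 8 (Q = 0 + 8 = 8)
F = 33/7 (F = (-74 + 8)/(-25 + 11) = -66/(-14) = -66*(-1/14) = 33/7 ≈ 4.7143)
23*F + 44 = 23*(33/7) + 44 = 759/7 + 44 = 1067/7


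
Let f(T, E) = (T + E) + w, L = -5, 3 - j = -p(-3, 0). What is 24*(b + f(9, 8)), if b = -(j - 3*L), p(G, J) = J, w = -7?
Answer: -192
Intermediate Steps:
j = 3 (j = 3 - (-1)*0 = 3 - 1*0 = 3 + 0 = 3)
f(T, E) = -7 + E + T (f(T, E) = (T + E) - 7 = (E + T) - 7 = -7 + E + T)
b = -18 (b = -(3 - 3*(-5)) = -(3 + 15) = -1*18 = -18)
24*(b + f(9, 8)) = 24*(-18 + (-7 + 8 + 9)) = 24*(-18 + 10) = 24*(-8) = -192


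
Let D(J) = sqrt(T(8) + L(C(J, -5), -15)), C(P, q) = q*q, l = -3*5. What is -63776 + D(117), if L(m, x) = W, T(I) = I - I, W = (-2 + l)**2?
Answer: -63759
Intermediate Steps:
l = -15
C(P, q) = q**2
W = 289 (W = (-2 - 15)**2 = (-17)**2 = 289)
T(I) = 0
L(m, x) = 289
D(J) = 17 (D(J) = sqrt(0 + 289) = sqrt(289) = 17)
-63776 + D(117) = -63776 + 17 = -63759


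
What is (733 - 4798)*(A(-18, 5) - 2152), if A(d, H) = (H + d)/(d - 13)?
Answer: 271131435/31 ≈ 8.7462e+6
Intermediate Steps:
A(d, H) = (H + d)/(-13 + d)
(733 - 4798)*(A(-18, 5) - 2152) = (733 - 4798)*((5 - 18)/(-13 - 18) - 2152) = -4065*(-13/(-31) - 2152) = -4065*(-1/31*(-13) - 2152) = -4065*(13/31 - 2152) = -4065*(-66699/31) = 271131435/31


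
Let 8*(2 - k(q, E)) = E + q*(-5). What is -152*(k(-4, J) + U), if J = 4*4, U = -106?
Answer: 16492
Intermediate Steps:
J = 16
k(q, E) = 2 - E/8 + 5*q/8 (k(q, E) = 2 - (E + q*(-5))/8 = 2 - (E - 5*q)/8 = 2 + (-E/8 + 5*q/8) = 2 - E/8 + 5*q/8)
-152*(k(-4, J) + U) = -152*((2 - ⅛*16 + (5/8)*(-4)) - 106) = -152*((2 - 2 - 5/2) - 106) = -152*(-5/2 - 106) = -152*(-217/2) = 16492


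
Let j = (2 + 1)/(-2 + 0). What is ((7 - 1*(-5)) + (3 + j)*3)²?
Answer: 1089/4 ≈ 272.25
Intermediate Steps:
j = -3/2 (j = 3/(-2) = 3*(-½) = -3/2 ≈ -1.5000)
((7 - 1*(-5)) + (3 + j)*3)² = ((7 - 1*(-5)) + (3 - 3/2)*3)² = ((7 + 5) + (3/2)*3)² = (12 + 9/2)² = (33/2)² = 1089/4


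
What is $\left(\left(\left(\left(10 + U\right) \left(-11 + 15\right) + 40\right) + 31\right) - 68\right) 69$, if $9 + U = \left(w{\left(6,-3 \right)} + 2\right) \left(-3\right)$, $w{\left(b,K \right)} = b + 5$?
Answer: $-10281$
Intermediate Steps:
$w{\left(b,K \right)} = 5 + b$
$U = -48$ ($U = -9 + \left(\left(5 + 6\right) + 2\right) \left(-3\right) = -9 + \left(11 + 2\right) \left(-3\right) = -9 + 13 \left(-3\right) = -9 - 39 = -48$)
$\left(\left(\left(\left(10 + U\right) \left(-11 + 15\right) + 40\right) + 31\right) - 68\right) 69 = \left(\left(\left(\left(10 - 48\right) \left(-11 + 15\right) + 40\right) + 31\right) - 68\right) 69 = \left(\left(\left(\left(-38\right) 4 + 40\right) + 31\right) - 68\right) 69 = \left(\left(\left(-152 + 40\right) + 31\right) - 68\right) 69 = \left(\left(-112 + 31\right) - 68\right) 69 = \left(-81 - 68\right) 69 = \left(-149\right) 69 = -10281$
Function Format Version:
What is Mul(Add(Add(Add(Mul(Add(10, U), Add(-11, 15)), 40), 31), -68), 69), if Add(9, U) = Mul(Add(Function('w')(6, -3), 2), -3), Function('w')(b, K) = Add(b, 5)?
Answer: -10281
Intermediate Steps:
Function('w')(b, K) = Add(5, b)
U = -48 (U = Add(-9, Mul(Add(Add(5, 6), 2), -3)) = Add(-9, Mul(Add(11, 2), -3)) = Add(-9, Mul(13, -3)) = Add(-9, -39) = -48)
Mul(Add(Add(Add(Mul(Add(10, U), Add(-11, 15)), 40), 31), -68), 69) = Mul(Add(Add(Add(Mul(Add(10, -48), Add(-11, 15)), 40), 31), -68), 69) = Mul(Add(Add(Add(Mul(-38, 4), 40), 31), -68), 69) = Mul(Add(Add(Add(-152, 40), 31), -68), 69) = Mul(Add(Add(-112, 31), -68), 69) = Mul(Add(-81, -68), 69) = Mul(-149, 69) = -10281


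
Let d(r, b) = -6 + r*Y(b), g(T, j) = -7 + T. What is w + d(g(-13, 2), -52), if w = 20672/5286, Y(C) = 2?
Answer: -111242/2643 ≈ -42.089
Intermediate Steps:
d(r, b) = -6 + 2*r (d(r, b) = -6 + r*2 = -6 + 2*r)
w = 10336/2643 (w = 20672*(1/5286) = 10336/2643 ≈ 3.9107)
w + d(g(-13, 2), -52) = 10336/2643 + (-6 + 2*(-7 - 13)) = 10336/2643 + (-6 + 2*(-20)) = 10336/2643 + (-6 - 40) = 10336/2643 - 46 = -111242/2643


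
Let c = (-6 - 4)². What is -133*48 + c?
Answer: -6284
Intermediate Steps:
c = 100 (c = (-10)² = 100)
-133*48 + c = -133*48 + 100 = -6384 + 100 = -6284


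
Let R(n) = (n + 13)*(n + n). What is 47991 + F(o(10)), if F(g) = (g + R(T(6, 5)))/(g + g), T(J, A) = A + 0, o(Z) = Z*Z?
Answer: 239962/5 ≈ 47992.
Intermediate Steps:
o(Z) = Z²
T(J, A) = A
R(n) = 2*n*(13 + n) (R(n) = (13 + n)*(2*n) = 2*n*(13 + n))
F(g) = (180 + g)/(2*g) (F(g) = (g + 2*5*(13 + 5))/(g + g) = (g + 2*5*18)/((2*g)) = (g + 180)*(1/(2*g)) = (180 + g)*(1/(2*g)) = (180 + g)/(2*g))
47991 + F(o(10)) = 47991 + (180 + 10²)/(2*(10²)) = 47991 + (½)*(180 + 100)/100 = 47991 + (½)*(1/100)*280 = 47991 + 7/5 = 239962/5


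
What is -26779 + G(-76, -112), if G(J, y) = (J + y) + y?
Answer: -27079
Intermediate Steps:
G(J, y) = J + 2*y
-26779 + G(-76, -112) = -26779 + (-76 + 2*(-112)) = -26779 + (-76 - 224) = -26779 - 300 = -27079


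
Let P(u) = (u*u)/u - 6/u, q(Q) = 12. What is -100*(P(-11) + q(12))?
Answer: -1700/11 ≈ -154.55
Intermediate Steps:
P(u) = u - 6/u (P(u) = u²/u - 6/u = u - 6/u)
-100*(P(-11) + q(12)) = -100*((-11 - 6/(-11)) + 12) = -100*((-11 - 6*(-1/11)) + 12) = -100*((-11 + 6/11) + 12) = -100*(-115/11 + 12) = -100*17/11 = -1700/11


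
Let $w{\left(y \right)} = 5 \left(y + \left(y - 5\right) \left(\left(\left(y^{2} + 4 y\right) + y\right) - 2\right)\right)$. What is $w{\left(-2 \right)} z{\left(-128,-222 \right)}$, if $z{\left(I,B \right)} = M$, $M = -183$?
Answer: $-49410$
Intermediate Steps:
$z{\left(I,B \right)} = -183$
$w{\left(y \right)} = 5 y + 5 \left(-5 + y\right) \left(-2 + y^{2} + 5 y\right)$ ($w{\left(y \right)} = 5 \left(y + \left(-5 + y\right) \left(\left(y^{2} + 5 y\right) - 2\right)\right) = 5 \left(y + \left(-5 + y\right) \left(-2 + y^{2} + 5 y\right)\right) = 5 y + 5 \left(-5 + y\right) \left(-2 + y^{2} + 5 y\right)$)
$w{\left(-2 \right)} z{\left(-128,-222 \right)} = \left(50 - -260 + 5 \left(-2\right)^{3}\right) \left(-183\right) = \left(50 + 260 + 5 \left(-8\right)\right) \left(-183\right) = \left(50 + 260 - 40\right) \left(-183\right) = 270 \left(-183\right) = -49410$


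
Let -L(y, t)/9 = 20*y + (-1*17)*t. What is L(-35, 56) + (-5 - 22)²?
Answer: 15597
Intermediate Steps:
L(y, t) = -180*y + 153*t (L(y, t) = -9*(20*y + (-1*17)*t) = -9*(20*y - 17*t) = -9*(-17*t + 20*y) = -180*y + 153*t)
L(-35, 56) + (-5 - 22)² = (-180*(-35) + 153*56) + (-5 - 22)² = (6300 + 8568) + (-27)² = 14868 + 729 = 15597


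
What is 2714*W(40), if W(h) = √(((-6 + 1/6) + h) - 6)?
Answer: 17641*√6/3 ≈ 14404.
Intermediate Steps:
W(h) = √(-71/6 + h) (W(h) = √(((-6 + 1*(⅙)) + h) - 6) = √(((-6 + ⅙) + h) - 6) = √((-35/6 + h) - 6) = √(-71/6 + h))
2714*W(40) = 2714*(√(-426 + 36*40)/6) = 2714*(√(-426 + 1440)/6) = 2714*(√1014/6) = 2714*((13*√6)/6) = 2714*(13*√6/6) = 17641*√6/3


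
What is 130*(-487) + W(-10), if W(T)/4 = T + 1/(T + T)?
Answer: -316751/5 ≈ -63350.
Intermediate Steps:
W(T) = 2/T + 4*T (W(T) = 4*(T + 1/(T + T)) = 4*(T + 1/(2*T)) = 2/T + 4*T)
130*(-487) + W(-10) = 130*(-487) + (2/(-10) + 4*(-10)) = -63310 + (2*(-1/10) - 40) = -63310 + (-1/5 - 40) = -63310 - 201/5 = -316751/5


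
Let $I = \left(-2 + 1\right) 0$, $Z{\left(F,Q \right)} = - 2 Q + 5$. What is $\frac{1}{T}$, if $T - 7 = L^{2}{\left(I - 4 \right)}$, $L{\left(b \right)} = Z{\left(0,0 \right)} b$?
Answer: $\frac{1}{407} \approx 0.002457$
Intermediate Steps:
$Z{\left(F,Q \right)} = 5 - 2 Q$
$I = 0$ ($I = \left(-1\right) 0 = 0$)
$L{\left(b \right)} = 5 b$ ($L{\left(b \right)} = \left(5 - 0\right) b = \left(5 + 0\right) b = 5 b$)
$T = 407$ ($T = 7 + \left(5 \left(0 - 4\right)\right)^{2} = 7 + \left(5 \left(-4\right)\right)^{2} = 7 + \left(-20\right)^{2} = 7 + 400 = 407$)
$\frac{1}{T} = \frac{1}{407}$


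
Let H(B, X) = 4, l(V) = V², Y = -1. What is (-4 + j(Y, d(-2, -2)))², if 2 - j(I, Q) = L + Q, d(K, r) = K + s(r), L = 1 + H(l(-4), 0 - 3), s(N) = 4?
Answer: 81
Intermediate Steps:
L = 5 (L = 1 + 4 = 5)
d(K, r) = 4 + K (d(K, r) = K + 4 = 4 + K)
j(I, Q) = -3 - Q (j(I, Q) = 2 - (5 + Q) = 2 + (-5 - Q) = -3 - Q)
(-4 + j(Y, d(-2, -2)))² = (-4 + (-3 - (4 - 2)))² = (-4 + (-3 - 1*2))² = (-4 + (-3 - 2))² = (-4 - 5)² = (-9)² = 81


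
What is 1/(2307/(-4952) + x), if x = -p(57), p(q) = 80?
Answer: -4952/398467 ≈ -0.012428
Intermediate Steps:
x = -80 (x = -1*80 = -80)
1/(2307/(-4952) + x) = 1/(2307/(-4952) - 80) = 1/(2307*(-1/4952) - 80) = 1/(-2307/4952 - 80) = 1/(-398467/4952) = -4952/398467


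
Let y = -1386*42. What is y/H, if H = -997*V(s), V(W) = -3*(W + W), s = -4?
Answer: 4851/1994 ≈ 2.4328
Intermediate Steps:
V(W) = -6*W
H = -23928 (H = -(-5982)*(-4) = -997*24 = -23928)
y = -58212
y/H = -58212/(-23928) = -58212*(-1/23928) = 4851/1994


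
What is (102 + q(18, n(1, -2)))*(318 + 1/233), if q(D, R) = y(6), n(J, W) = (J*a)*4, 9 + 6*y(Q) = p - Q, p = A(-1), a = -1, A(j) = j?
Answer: 22080310/699 ≈ 31588.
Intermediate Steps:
p = -1
y(Q) = -5/3 - Q/6 (y(Q) = -3/2 + (-1 - Q)/6 = -3/2 + (-⅙ - Q/6) = -5/3 - Q/6)
n(J, W) = -4*J (n(J, W) = (J*(-1))*4 = -J*4 = -4*J)
q(D, R) = -8/3 (q(D, R) = -5/3 - ⅙*6 = -5/3 - 1 = -8/3)
(102 + q(18, n(1, -2)))*(318 + 1/233) = (102 - 8/3)*(318 + 1/233) = 298*(318 + 1/233)/3 = (298/3)*(74095/233) = 22080310/699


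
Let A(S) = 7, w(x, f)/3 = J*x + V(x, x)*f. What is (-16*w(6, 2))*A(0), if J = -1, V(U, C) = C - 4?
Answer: 672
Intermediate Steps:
V(U, C) = -4 + C
w(x, f) = -3*x + 3*f*(-4 + x) (w(x, f) = 3*(-x + (-4 + x)*f) = 3*(-x + f*(-4 + x)) = -3*x + 3*f*(-4 + x))
(-16*w(6, 2))*A(0) = -16*(-3*6 + 3*2*(-4 + 6))*7 = -16*(-18 + 3*2*2)*7 = -16*(-18 + 12)*7 = -16*(-6)*7 = 96*7 = 672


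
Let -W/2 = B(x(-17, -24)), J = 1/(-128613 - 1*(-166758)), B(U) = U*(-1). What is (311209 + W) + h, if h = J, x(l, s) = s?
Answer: 11869236346/38145 ≈ 3.1116e+5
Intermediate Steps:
B(U) = -U
J = 1/38145 (J = 1/(-128613 + 166758) = 1/38145 ≈ 2.6216e-5)
W = -48 (W = -(-2)*(-24) = -2*24 = -48)
h = 1/38145 ≈ 2.6216e-5
(311209 + W) + h = (311209 - 48) + 1/38145 = 311161 + 1/38145 = 11869236346/38145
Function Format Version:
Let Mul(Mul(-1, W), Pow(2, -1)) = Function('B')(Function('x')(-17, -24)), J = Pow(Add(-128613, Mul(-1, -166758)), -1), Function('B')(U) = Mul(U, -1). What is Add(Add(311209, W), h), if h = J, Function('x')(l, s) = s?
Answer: Rational(11869236346, 38145) ≈ 3.1116e+5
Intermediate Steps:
Function('B')(U) = Mul(-1, U)
J = Rational(1, 38145) (J = Pow(Add(-128613, 166758), -1) = Pow(38145, -1) = Rational(1, 38145) ≈ 2.6216e-5)
W = -48 (W = Mul(-2, Mul(-1, -24)) = Mul(-2, 24) = -48)
h = Rational(1, 38145) ≈ 2.6216e-5
Add(Add(311209, W), h) = Add(Add(311209, -48), Rational(1, 38145)) = Add(311161, Rational(1, 38145)) = Rational(11869236346, 38145)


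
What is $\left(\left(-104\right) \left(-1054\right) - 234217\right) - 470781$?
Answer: $-595382$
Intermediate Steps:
$\left(\left(-104\right) \left(-1054\right) - 234217\right) - 470781 = \left(109616 - 234217\right) - 470781 = -124601 - 470781 = -595382$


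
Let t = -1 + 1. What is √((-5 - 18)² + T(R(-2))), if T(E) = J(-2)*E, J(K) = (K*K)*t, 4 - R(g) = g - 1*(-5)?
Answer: 23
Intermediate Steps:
R(g) = -1 - g (R(g) = 4 - (g - 1*(-5)) = 4 - (g + 5) = 4 - (5 + g) = 4 + (-5 - g) = -1 - g)
t = 0
J(K) = 0 (J(K) = (K*K)*0 = K²*0 = 0)
T(E) = 0 (T(E) = 0*E = 0)
√((-5 - 18)² + T(R(-2))) = √((-5 - 18)² + 0) = √((-23)² + 0) = √(529 + 0) = √529 = 23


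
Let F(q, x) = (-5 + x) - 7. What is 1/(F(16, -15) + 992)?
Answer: 1/965 ≈ 0.0010363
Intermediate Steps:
F(q, x) = -12 + x
1/(F(16, -15) + 992) = 1/((-12 - 15) + 992) = 1/(-27 + 992) = 1/965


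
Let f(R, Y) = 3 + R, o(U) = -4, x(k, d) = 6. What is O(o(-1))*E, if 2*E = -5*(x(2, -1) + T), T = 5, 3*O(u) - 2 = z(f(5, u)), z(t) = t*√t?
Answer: -55/3 - 440*√2/3 ≈ -225.75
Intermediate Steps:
z(t) = t^(3/2)
O(u) = ⅔ + 16*√2/3 (O(u) = ⅔ + (3 + 5)^(3/2)/3 = ⅔ + 8^(3/2)/3 = ⅔ + (16*√2)/3 = ⅔ + 16*√2/3)
E = -55/2 (E = (-5*(6 + 5))/2 = (-5*11)/2 = (½)*(-55) = -55/2 ≈ -27.500)
O(o(-1))*E = (⅔ + 16*√2/3)*(-55/2) = -55/3 - 440*√2/3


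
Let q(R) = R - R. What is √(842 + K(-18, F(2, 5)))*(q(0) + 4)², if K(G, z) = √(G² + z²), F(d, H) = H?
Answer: 16*√(842 + √349) ≈ 469.40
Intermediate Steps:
q(R) = 0
√(842 + K(-18, F(2, 5)))*(q(0) + 4)² = √(842 + √((-18)² + 5²))*(0 + 4)² = √(842 + √(324 + 25))*4² = √(842 + √349)*16 = 16*√(842 + √349)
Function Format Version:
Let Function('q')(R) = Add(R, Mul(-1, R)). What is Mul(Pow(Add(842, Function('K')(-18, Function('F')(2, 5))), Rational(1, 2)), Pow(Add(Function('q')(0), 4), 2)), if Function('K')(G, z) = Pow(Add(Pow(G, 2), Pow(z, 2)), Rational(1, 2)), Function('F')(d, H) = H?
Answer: Mul(16, Pow(Add(842, Pow(349, Rational(1, 2))), Rational(1, 2))) ≈ 469.40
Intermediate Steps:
Function('q')(R) = 0
Mul(Pow(Add(842, Function('K')(-18, Function('F')(2, 5))), Rational(1, 2)), Pow(Add(Function('q')(0), 4), 2)) = Mul(Pow(Add(842, Pow(Add(Pow(-18, 2), Pow(5, 2)), Rational(1, 2))), Rational(1, 2)), Pow(Add(0, 4), 2)) = Mul(Pow(Add(842, Pow(Add(324, 25), Rational(1, 2))), Rational(1, 2)), Pow(4, 2)) = Mul(Pow(Add(842, Pow(349, Rational(1, 2))), Rational(1, 2)), 16) = Mul(16, Pow(Add(842, Pow(349, Rational(1, 2))), Rational(1, 2)))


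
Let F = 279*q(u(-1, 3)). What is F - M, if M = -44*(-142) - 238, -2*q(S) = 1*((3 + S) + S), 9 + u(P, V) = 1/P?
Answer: -7277/2 ≈ -3638.5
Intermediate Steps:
u(P, V) = -9 + 1/P
q(S) = -3/2 - S (q(S) = -((3 + S) + S)/2 = -(3 + 2*S)/2 = -3/2 - S)
F = 4743/2 (F = 279*(-3/2 - (-9 + 1/(-1))) = 279*(-3/2 - (-9 - 1)) = 279*(-3/2 - 1*(-10)) = 279*(-3/2 + 10) = 279*(17/2) = 4743/2 ≈ 2371.5)
M = 6010 (M = 6248 - 238 = 6010)
F - M = 4743/2 - 1*6010 = 4743/2 - 6010 = -7277/2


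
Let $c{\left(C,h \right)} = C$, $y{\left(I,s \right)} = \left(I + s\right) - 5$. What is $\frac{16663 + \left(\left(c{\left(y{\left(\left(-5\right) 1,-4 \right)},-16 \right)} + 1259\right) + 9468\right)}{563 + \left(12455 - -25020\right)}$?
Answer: $\frac{13688}{19019} \approx 0.7197$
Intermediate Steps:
$y{\left(I,s \right)} = -5 + I + s$
$\frac{16663 + \left(\left(c{\left(y{\left(\left(-5\right) 1,-4 \right)},-16 \right)} + 1259\right) + 9468\right)}{563 + \left(12455 - -25020\right)} = \frac{16663 + \left(\left(\left(-5 - 5 - 4\right) + 1259\right) + 9468\right)}{563 + \left(12455 - -25020\right)} = \frac{16663 + \left(\left(\left(-5 - 5 - 4\right) + 1259\right) + 9468\right)}{563 + \left(12455 + 25020\right)} = \frac{16663 + \left(\left(-14 + 1259\right) + 9468\right)}{563 + 37475} = \frac{16663 + \left(1245 + 9468\right)}{38038} = \left(16663 + 10713\right) \frac{1}{38038} = 27376 \cdot \frac{1}{38038} = \frac{13688}{19019}$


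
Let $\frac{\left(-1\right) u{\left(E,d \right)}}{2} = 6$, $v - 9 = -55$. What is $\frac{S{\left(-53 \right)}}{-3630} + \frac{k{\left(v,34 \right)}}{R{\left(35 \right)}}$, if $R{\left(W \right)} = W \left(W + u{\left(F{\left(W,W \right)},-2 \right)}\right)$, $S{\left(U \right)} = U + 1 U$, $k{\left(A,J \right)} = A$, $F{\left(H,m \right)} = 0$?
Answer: $- \frac{71}{2541} \approx -0.027942$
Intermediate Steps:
$v = -46$ ($v = 9 - 55 = -46$)
$u{\left(E,d \right)} = -12$ ($u{\left(E,d \right)} = \left(-2\right) 6 = -12$)
$S{\left(U \right)} = 2 U$ ($S{\left(U \right)} = U + U = 2 U$)
$R{\left(W \right)} = W \left(-12 + W\right)$ ($R{\left(W \right)} = W \left(W - 12\right) = W \left(-12 + W\right)$)
$\frac{S{\left(-53 \right)}}{-3630} + \frac{k{\left(v,34 \right)}}{R{\left(35 \right)}} = \frac{2 \left(-53\right)}{-3630} - \frac{46}{35 \left(-12 + 35\right)} = \left(-106\right) \left(- \frac{1}{3630}\right) - \frac{46}{35 \cdot 23} = \frac{53}{1815} - \frac{46}{805} = \frac{53}{1815} - \frac{2}{35} = - \frac{71}{2541}$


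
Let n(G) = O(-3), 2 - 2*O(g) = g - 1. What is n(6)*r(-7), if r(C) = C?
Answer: -21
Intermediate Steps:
O(g) = 3/2 - g/2 (O(g) = 1 - (g - 1)/2 = 1 - (-1 + g)/2 = 1 + (1/2 - g/2) = 3/2 - g/2)
n(G) = 3 (n(G) = 3/2 - 1/2*(-3) = 3/2 + 3/2 = 3)
n(6)*r(-7) = 3*(-7) = -21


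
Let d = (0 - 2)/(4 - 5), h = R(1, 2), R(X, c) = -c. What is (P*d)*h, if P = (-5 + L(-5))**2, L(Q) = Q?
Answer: -400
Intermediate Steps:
h = -2 (h = -1*2 = -2)
P = 100 (P = (-5 - 5)**2 = (-10)**2 = 100)
d = 2 (d = -2/(-1) = -2*(-1) = 2)
(P*d)*h = (100*2)*(-2) = 200*(-2) = -400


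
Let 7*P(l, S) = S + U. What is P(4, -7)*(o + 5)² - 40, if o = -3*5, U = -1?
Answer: -1080/7 ≈ -154.29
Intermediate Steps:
P(l, S) = -⅐ + S/7 (P(l, S) = (S - 1)/7 = (-1 + S)/7 = -⅐ + S/7)
o = -15
P(4, -7)*(o + 5)² - 40 = (-⅐ + (⅐)*(-7))*(-15 + 5)² - 40 = (-⅐ - 1)*(-10)² - 40 = -8/7*100 - 40 = -800/7 - 40 = -1080/7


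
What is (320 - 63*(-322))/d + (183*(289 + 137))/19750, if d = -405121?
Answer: 15587727209/4000569875 ≈ 3.8964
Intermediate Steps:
(320 - 63*(-322))/d + (183*(289 + 137))/19750 = (320 - 63*(-322))/(-405121) + (183*(289 + 137))/19750 = (320 + 20286)*(-1/405121) + (183*426)*(1/19750) = 20606*(-1/405121) + 77958*(1/19750) = -20606/405121 + 38979/9875 = 15587727209/4000569875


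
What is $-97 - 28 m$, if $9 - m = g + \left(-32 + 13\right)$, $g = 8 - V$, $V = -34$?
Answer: $295$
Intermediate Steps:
$g = 42$ ($g = 8 - -34 = 8 + 34 = 42$)
$m = -14$ ($m = 9 - \left(42 + \left(-32 + 13\right)\right) = 9 - \left(42 - 19\right) = 9 - 23 = -14$)
$-97 - 28 m = -97 - -392 = -97 + 392 = 295$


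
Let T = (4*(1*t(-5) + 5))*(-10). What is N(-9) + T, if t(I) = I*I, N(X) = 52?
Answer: -1148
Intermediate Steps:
t(I) = I²
T = -1200 (T = (4*(1*(-5)² + 5))*(-10) = (4*(1*25 + 5))*(-10) = (4*(25 + 5))*(-10) = (4*30)*(-10) = 120*(-10) = -1200)
N(-9) + T = 52 - 1200 = -1148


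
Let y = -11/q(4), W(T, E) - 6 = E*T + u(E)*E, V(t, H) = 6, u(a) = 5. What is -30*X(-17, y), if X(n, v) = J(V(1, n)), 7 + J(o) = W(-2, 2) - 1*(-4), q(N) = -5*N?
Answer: -270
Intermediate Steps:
W(T, E) = 6 + 5*E + E*T (W(T, E) = 6 + (E*T + 5*E) = 6 + (5*E + E*T) = 6 + 5*E + E*T)
J(o) = 9 (J(o) = -7 + ((6 + 5*2 + 2*(-2)) - 1*(-4)) = -7 + ((6 + 10 - 4) + 4) = -7 + (12 + 4) = -7 + 16 = 9)
y = 11/20 (y = -11/((-5*4)) = -11/(-20) = -11*(-1/20) = 11/20 ≈ 0.55000)
X(n, v) = 9
-30*X(-17, y) = -30*9 = -270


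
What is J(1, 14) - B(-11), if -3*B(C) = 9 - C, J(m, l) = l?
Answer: 62/3 ≈ 20.667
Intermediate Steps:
B(C) = -3 + C/3 (B(C) = -(9 - C)/3 = -3 + C/3)
J(1, 14) - B(-11) = 14 - (-3 + (⅓)*(-11)) = 14 - (-3 - 11/3) = 14 - 1*(-20/3) = 14 + 20/3 = 62/3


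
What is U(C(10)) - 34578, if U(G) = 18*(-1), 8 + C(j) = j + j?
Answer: -34596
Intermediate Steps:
C(j) = -8 + 2*j (C(j) = -8 + (j + j) = -8 + 2*j)
U(G) = -18
U(C(10)) - 34578 = -18 - 34578 = -34596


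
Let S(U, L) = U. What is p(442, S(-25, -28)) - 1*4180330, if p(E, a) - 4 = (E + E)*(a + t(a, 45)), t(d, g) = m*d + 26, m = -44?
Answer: -3207042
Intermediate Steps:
t(d, g) = 26 - 44*d (t(d, g) = -44*d + 26 = 26 - 44*d)
p(E, a) = 4 + 2*E*(26 - 43*a) (p(E, a) = 4 + (E + E)*(a + (26 - 44*a)) = 4 + (2*E)*(26 - 43*a) = 4 + 2*E*(26 - 43*a))
p(442, S(-25, -28)) - 1*4180330 = (4 + 52*442 - 86*442*(-25)) - 1*4180330 = (4 + 22984 + 950300) - 4180330 = 973288 - 4180330 = -3207042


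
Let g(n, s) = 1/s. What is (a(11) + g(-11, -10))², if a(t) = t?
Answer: 11881/100 ≈ 118.81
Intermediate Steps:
(a(11) + g(-11, -10))² = (11 + 1/(-10))² = (11 - ⅒)² = (109/10)² = 11881/100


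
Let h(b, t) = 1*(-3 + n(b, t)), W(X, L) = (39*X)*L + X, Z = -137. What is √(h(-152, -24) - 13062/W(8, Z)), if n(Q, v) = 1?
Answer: I*√193407110/10684 ≈ 1.3017*I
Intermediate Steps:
W(X, L) = X + 39*L*X (W(X, L) = 39*L*X + X = X + 39*L*X)
h(b, t) = -2 (h(b, t) = 1*(-3 + 1) = 1*(-2) = -2)
√(h(-152, -24) - 13062/W(8, Z)) = √(-2 - 13062*1/(8*(1 + 39*(-137)))) = √(-2 - 13062*1/(8*(1 - 5343))) = √(-2 - 13062/(8*(-5342))) = √(-2 - 13062/(-42736)) = √(-2 - 13062*(-1/42736)) = √(-2 + 6531/21368) = √(-36205/21368) = I*√193407110/10684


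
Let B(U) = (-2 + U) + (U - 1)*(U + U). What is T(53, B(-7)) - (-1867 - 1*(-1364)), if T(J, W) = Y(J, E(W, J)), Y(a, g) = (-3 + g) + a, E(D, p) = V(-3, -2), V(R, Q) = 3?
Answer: 556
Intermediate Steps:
E(D, p) = 3
B(U) = -2 + U + 2*U*(-1 + U) (B(U) = (-2 + U) + (-1 + U)*(2*U) = (-2 + U) + 2*U*(-1 + U) = -2 + U + 2*U*(-1 + U))
Y(a, g) = -3 + a + g
T(J, W) = J (T(J, W) = -3 + J + 3 = J)
T(53, B(-7)) - (-1867 - 1*(-1364)) = 53 - (-1867 - 1*(-1364)) = 53 - (-1867 + 1364) = 53 - 1*(-503) = 53 + 503 = 556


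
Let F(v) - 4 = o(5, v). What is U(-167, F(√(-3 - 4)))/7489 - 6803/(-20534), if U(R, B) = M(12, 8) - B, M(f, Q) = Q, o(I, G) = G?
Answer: 51029803/153779126 - I*√7/7489 ≈ 0.33184 - 0.00035329*I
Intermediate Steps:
F(v) = 4 + v
U(R, B) = 8 - B
U(-167, F(√(-3 - 4)))/7489 - 6803/(-20534) = (8 - (4 + √(-3 - 4)))/7489 - 6803/(-20534) = (8 - (4 + √(-7)))*(1/7489) - 6803*(-1/20534) = (8 - (4 + I*√7))*(1/7489) + 6803/20534 = (8 + (-4 - I*√7))*(1/7489) + 6803/20534 = (4 - I*√7)*(1/7489) + 6803/20534 = (4/7489 - I*√7/7489) + 6803/20534 = 51029803/153779126 - I*√7/7489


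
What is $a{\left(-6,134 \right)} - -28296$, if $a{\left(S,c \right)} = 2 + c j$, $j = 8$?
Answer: $29370$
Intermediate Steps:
$a{\left(S,c \right)} = 2 + 8 c$ ($a{\left(S,c \right)} = 2 + c 8 = 2 + 8 c$)
$a{\left(-6,134 \right)} - -28296 = \left(2 + 8 \cdot 134\right) - -28296 = \left(2 + 1072\right) + 28296 = 1074 + 28296 = 29370$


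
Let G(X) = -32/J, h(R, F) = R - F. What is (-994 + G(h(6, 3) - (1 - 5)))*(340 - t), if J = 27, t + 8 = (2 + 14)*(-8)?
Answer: -12790120/27 ≈ -4.7371e+5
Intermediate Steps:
t = -136 (t = -8 + (2 + 14)*(-8) = -8 + 16*(-8) = -8 - 128 = -136)
G(X) = -32/27
(-994 + G(h(6, 3) - (1 - 5)))*(340 - t) = (-994 - 32/27)*(340 - 1*(-136)) = -26870*(340 + 136)/27 = -26870/27*476 = -12790120/27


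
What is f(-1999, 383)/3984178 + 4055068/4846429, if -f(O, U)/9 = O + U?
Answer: 8113299588740/9654517900181 ≈ 0.84036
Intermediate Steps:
f(O, U) = -9*O - 9*U (f(O, U) = -9*(O + U) = -9*O - 9*U)
f(-1999, 383)/3984178 + 4055068/4846429 = (-9*(-1999) - 9*383)/3984178 + 4055068/4846429 = (17991 - 3447)*(1/3984178) + 4055068*(1/4846429) = 14544*(1/3984178) + 4055068/4846429 = 7272/1992089 + 4055068/4846429 = 8113299588740/9654517900181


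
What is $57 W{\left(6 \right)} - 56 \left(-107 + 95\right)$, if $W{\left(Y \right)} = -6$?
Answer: $330$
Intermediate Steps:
$57 W{\left(6 \right)} - 56 \left(-107 + 95\right) = 57 \left(-6\right) - 56 \left(-107 + 95\right) = -342 - 56 \left(-12\right) = -342 - -672 = -342 + 672 = 330$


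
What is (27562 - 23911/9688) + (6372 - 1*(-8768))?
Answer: 413673065/9688 ≈ 42700.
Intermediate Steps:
(27562 - 23911/9688) + (6372 - 1*(-8768)) = (27562 - 23911*1/9688) + (6372 + 8768) = (27562 - 23911/9688) + 15140 = 266996745/9688 + 15140 = 413673065/9688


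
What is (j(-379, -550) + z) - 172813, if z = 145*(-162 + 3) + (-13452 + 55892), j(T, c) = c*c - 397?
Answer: 148675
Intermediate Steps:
j(T, c) = -397 + c² (j(T, c) = c² - 397 = -397 + c²)
z = 19385 (z = 145*(-159) + 42440 = -23055 + 42440 = 19385)
(j(-379, -550) + z) - 172813 = ((-397 + (-550)²) + 19385) - 172813 = ((-397 + 302500) + 19385) - 172813 = (302103 + 19385) - 172813 = 321488 - 172813 = 148675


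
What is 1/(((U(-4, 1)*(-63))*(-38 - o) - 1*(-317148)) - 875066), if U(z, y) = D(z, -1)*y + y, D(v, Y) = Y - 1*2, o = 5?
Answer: -1/563336 ≈ -1.7751e-6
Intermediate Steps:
D(v, Y) = -2 + Y (D(v, Y) = Y - 2 = -2 + Y)
U(z, y) = -2*y (U(z, y) = (-2 - 1)*y + y = -3*y + y = -2*y)
1/(((U(-4, 1)*(-63))*(-38 - o) - 1*(-317148)) - 875066) = 1/(((-2*1*(-63))*(-38 - 1*5) - 1*(-317148)) - 875066) = 1/(((-2*(-63))*(-38 - 5) + 317148) - 875066) = 1/((126*(-43) + 317148) - 875066) = 1/((-5418 + 317148) - 875066) = 1/(311730 - 875066) = 1/(-563336) = -1/563336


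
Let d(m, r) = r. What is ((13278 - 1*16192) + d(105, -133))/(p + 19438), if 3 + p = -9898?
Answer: -277/867 ≈ -0.31949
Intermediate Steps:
p = -9901 (p = -3 - 9898 = -9901)
((13278 - 1*16192) + d(105, -133))/(p + 19438) = ((13278 - 1*16192) - 133)/(-9901 + 19438) = ((13278 - 16192) - 133)/9537 = (-2914 - 133)*(1/9537) = -3047*1/9537 = -277/867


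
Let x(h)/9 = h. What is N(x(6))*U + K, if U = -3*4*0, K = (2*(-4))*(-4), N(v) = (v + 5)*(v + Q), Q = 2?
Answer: 32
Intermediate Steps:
x(h) = 9*h
N(v) = (2 + v)*(5 + v) (N(v) = (v + 5)*(v + 2) = (5 + v)*(2 + v) = (2 + v)*(5 + v))
K = 32 (K = -8*(-4) = 32)
U = 0 (U = -12*0 = 0)
N(x(6))*U + K = (10 + (9*6)**2 + 7*(9*6))*0 + 32 = (10 + 54**2 + 7*54)*0 + 32 = (10 + 2916 + 378)*0 + 32 = 3304*0 + 32 = 0 + 32 = 32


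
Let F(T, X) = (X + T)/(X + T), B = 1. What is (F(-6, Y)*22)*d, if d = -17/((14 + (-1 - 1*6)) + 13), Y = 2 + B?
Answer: -187/10 ≈ -18.700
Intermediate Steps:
Y = 3 (Y = 2 + 1 = 3)
F(T, X) = 1 (F(T, X) = (T + X)/(T + X) = 1)
d = -17/20 (d = -17/((14 + (-1 - 6)) + 13) = -17/((14 - 7) + 13) = -17/(7 + 13) = -17/20 ≈ -0.85000)
(F(-6, Y)*22)*d = (1*22)*(-17/20) = 22*(-17/20) = -187/10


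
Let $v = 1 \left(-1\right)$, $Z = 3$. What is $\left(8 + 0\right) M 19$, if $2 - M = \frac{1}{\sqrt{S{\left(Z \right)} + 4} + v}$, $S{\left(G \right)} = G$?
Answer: $\frac{836}{3} - \frac{76 \sqrt{7}}{3} \approx 211.64$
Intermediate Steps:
$v = -1$
$M = 2 - \frac{1}{-1 + \sqrt{7}}$ ($M = 2 - \frac{1}{\sqrt{3 + 4} - 1} = 2 - \frac{1}{\sqrt{7} - 1} = 2 - \frac{1}{-1 + \sqrt{7}} \approx 1.3924$)
$\left(8 + 0\right) M 19 = \left(8 + 0\right) \left(\frac{11}{6} - \frac{\sqrt{7}}{6}\right) 19 = 8 \left(\frac{11}{6} - \frac{\sqrt{7}}{6}\right) 19 = \left(\frac{44}{3} - \frac{4 \sqrt{7}}{3}\right) 19 = \frac{836}{3} - \frac{76 \sqrt{7}}{3}$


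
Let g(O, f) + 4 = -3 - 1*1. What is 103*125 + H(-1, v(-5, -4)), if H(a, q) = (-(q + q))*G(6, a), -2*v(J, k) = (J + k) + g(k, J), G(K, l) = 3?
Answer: 12824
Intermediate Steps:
g(O, f) = -8 (g(O, f) = -4 + (-3 - 1*1) = -4 + (-3 - 1) = -4 - 4 = -8)
v(J, k) = 4 - J/2 - k/2 (v(J, k) = -((J + k) - 8)/2 = -(-8 + J + k)/2 = 4 - J/2 - k/2)
H(a, q) = -6*q (H(a, q) = -(q + q)*3 = -2*q*3 = -6*q)
103*125 + H(-1, v(-5, -4)) = 103*125 - 6*(4 - ½*(-5) - ½*(-4)) = 12875 - 6*(4 + 5/2 + 2) = 12875 - 6*17/2 = 12875 - 51 = 12824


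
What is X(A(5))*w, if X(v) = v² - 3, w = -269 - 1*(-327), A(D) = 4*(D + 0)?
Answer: 23026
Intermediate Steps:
A(D) = 4*D
w = 58 (w = -269 + 327 = 58)
X(v) = -3 + v²
X(A(5))*w = (-3 + (4*5)²)*58 = (-3 + 20²)*58 = (-3 + 400)*58 = 397*58 = 23026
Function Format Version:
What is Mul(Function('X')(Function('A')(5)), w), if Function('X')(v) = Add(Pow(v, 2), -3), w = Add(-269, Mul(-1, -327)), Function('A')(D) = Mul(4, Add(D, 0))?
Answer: 23026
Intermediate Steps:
Function('A')(D) = Mul(4, D)
w = 58 (w = Add(-269, 327) = 58)
Function('X')(v) = Add(-3, Pow(v, 2))
Mul(Function('X')(Function('A')(5)), w) = Mul(Add(-3, Pow(Mul(4, 5), 2)), 58) = Mul(Add(-3, Pow(20, 2)), 58) = Mul(Add(-3, 400), 58) = Mul(397, 58) = 23026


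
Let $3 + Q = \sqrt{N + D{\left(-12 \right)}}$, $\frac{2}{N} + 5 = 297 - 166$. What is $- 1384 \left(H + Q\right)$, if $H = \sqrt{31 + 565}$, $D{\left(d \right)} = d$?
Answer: $4152 - 2768 \sqrt{149} - \frac{1384 i \sqrt{5285}}{21} \approx -29636.0 - 4791.1 i$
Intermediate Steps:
$H = 2 \sqrt{149}$ ($H = \sqrt{596} = 2 \sqrt{149} \approx 24.413$)
$N = \frac{1}{63}$ ($N = \frac{2}{-5 + \left(297 - 166\right)} = \frac{2}{-5 + 131} = \frac{2}{126} = 2 \cdot \frac{1}{126} = \frac{1}{63} \approx 0.015873$)
$Q = -3 + \frac{i \sqrt{5285}}{21}$ ($Q = -3 + \sqrt{\frac{1}{63} - 12} = -3 + \sqrt{- \frac{755}{63}} = -3 + \frac{i \sqrt{5285}}{21} \approx -3.0 + 3.4618 i$)
$- 1384 \left(H + Q\right) = - 1384 \left(2 \sqrt{149} - \left(3 - \frac{i \sqrt{5285}}{21}\right)\right) = - 1384 \left(-3 + 2 \sqrt{149} + \frac{i \sqrt{5285}}{21}\right) = 4152 - 2768 \sqrt{149} - \frac{1384 i \sqrt{5285}}{21}$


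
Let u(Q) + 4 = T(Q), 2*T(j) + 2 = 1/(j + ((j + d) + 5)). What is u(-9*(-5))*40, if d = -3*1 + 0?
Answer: -4595/23 ≈ -199.78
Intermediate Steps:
d = -3 (d = -3 + 0 = -3)
T(j) = -1 + 1/(2*(2 + 2*j)) (T(j) = -1 + 1/(2*(j + ((j - 3) + 5))) = -1 + 1/(2*(j + ((-3 + j) + 5))) = -1 + 1/(2*(j + (2 + j))) = -1 + 1/(2*(2 + 2*j)))
u(Q) = -4 + (-3/4 - Q)/(1 + Q)
u(-9*(-5))*40 = ((-19 - (-180)*(-5))/(4*(1 - 9*(-5))))*40 = ((-19 - 20*45)/(4*(1 + 45)))*40 = ((1/4)*(-19 - 900)/46)*40 = ((1/4)*(1/46)*(-919))*40 = -919/184*40 = -4595/23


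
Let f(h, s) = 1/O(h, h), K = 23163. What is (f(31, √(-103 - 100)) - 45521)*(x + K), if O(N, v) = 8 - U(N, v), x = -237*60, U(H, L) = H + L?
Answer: -7327700435/18 ≈ -4.0709e+8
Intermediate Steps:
x = -14220
O(N, v) = 8 - N - v (O(N, v) = 8 - (N + v) = 8 + (-N - v) = 8 - N - v)
f(h, s) = 1/(8 - 2*h) (f(h, s) = 1/(8 - h - h) = 1/(8 - 2*h))
(f(31, √(-103 - 100)) - 45521)*(x + K) = (-1/(-8 + 2*31) - 45521)*(-14220 + 23163) = (-1/(-8 + 62) - 45521)*8943 = (-1/54 - 45521)*8943 = -2458135/54*8943 = -7327700435/18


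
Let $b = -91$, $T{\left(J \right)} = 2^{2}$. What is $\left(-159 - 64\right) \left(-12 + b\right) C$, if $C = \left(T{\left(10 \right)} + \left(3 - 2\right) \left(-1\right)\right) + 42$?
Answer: $1033605$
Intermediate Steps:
$T{\left(J \right)} = 4$
$C = 45$ ($C = \left(4 + \left(3 - 2\right) \left(-1\right)\right) + 42 = \left(4 + 1 \left(-1\right)\right) + 42 = \left(4 - 1\right) + 42 = 3 + 42 = 45$)
$\left(-159 - 64\right) \left(-12 + b\right) C = \left(-159 - 64\right) \left(-12 - 91\right) 45 = \left(-223\right) \left(-103\right) 45 = 22969 \cdot 45 = 1033605$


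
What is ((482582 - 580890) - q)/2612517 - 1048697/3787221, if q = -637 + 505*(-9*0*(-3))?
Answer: -1036546800880/3298059748419 ≈ -0.31429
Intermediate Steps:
q = -637 (q = -637 + 505*(0*(-3)) = -637 + 505*0 = -637 + 0 = -637)
((482582 - 580890) - q)/2612517 - 1048697/3787221 = ((482582 - 580890) - 1*(-637))/2612517 - 1048697/3787221 = (-98308 + 637)*(1/2612517) - 1048697*1/3787221 = -97671*1/2612517 - 1048697/3787221 = -32557/870839 - 1048697/3787221 = -1036546800880/3298059748419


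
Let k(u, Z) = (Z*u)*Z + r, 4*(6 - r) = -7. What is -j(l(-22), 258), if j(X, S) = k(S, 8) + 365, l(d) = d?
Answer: -67539/4 ≈ -16885.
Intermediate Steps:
r = 31/4 (r = 6 - 1/4*(-7) = 6 + 7/4 = 31/4 ≈ 7.7500)
k(u, Z) = 31/4 + u*Z**2 (k(u, Z) = (Z*u)*Z + 31/4 = u*Z**2 + 31/4 = 31/4 + u*Z**2)
j(X, S) = 1491/4 + 64*S (j(X, S) = (31/4 + S*8**2) + 365 = (31/4 + S*64) + 365 = (31/4 + 64*S) + 365 = 1491/4 + 64*S)
-j(l(-22), 258) = -(1491/4 + 64*258) = -(1491/4 + 16512) = -1*67539/4 = -67539/4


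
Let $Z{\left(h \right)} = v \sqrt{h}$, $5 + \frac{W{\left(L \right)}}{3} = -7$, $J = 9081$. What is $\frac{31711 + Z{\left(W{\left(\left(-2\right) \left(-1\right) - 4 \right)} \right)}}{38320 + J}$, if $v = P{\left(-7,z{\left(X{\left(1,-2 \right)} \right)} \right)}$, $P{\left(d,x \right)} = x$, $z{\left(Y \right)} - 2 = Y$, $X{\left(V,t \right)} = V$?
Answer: $\frac{31711}{47401} + \frac{18 i}{47401} \approx 0.66899 + 0.00037974 i$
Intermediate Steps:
$z{\left(Y \right)} = 2 + Y$
$W{\left(L \right)} = -36$ ($W{\left(L \right)} = -15 + 3 \left(-7\right) = -15 - 21 = -36$)
$v = 3$ ($v = 2 + 1 = 3$)
$Z{\left(h \right)} = 3 \sqrt{h}$
$\frac{31711 + Z{\left(W{\left(\left(-2\right) \left(-1\right) - 4 \right)} \right)}}{38320 + J} = \frac{31711 + 3 \sqrt{-36}}{38320 + 9081} = \frac{31711 + 3 \cdot 6 i}{47401} = \left(31711 + 18 i\right) \frac{1}{47401} = \frac{31711}{47401} + \frac{18 i}{47401}$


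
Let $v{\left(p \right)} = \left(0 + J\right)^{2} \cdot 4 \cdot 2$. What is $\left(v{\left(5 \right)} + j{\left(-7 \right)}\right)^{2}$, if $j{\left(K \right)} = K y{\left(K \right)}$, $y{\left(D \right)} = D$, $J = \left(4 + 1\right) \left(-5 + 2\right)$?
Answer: $3418801$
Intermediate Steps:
$J = -15$ ($J = 5 \left(-3\right) = -15$)
$j{\left(K \right)} = K^{2}$ ($j{\left(K \right)} = K K = K^{2}$)
$v{\left(p \right)} = 1800$ ($v{\left(p \right)} = \left(0 - 15\right)^{2} \cdot 4 \cdot 2 = \left(-15\right)^{2} \cdot 4 \cdot 2 = 225 \cdot 4 \cdot 2 = 900 \cdot 2 = 1800$)
$\left(v{\left(5 \right)} + j{\left(-7 \right)}\right)^{2} = \left(1800 + \left(-7\right)^{2}\right)^{2} = \left(1800 + 49\right)^{2} = 1849^{2} = 3418801$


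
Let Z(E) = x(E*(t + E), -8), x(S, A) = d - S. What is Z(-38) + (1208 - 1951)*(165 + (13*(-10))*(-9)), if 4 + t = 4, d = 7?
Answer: -993342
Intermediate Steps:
t = 0 (t = -4 + 4 = 0)
x(S, A) = 7 - S
Z(E) = 7 - E**2 (Z(E) = 7 - E*(0 + E) = 7 - E*E = 7 - E**2)
Z(-38) + (1208 - 1951)*(165 + (13*(-10))*(-9)) = (7 - 1*(-38)**2) + (1208 - 1951)*(165 + (13*(-10))*(-9)) = (7 - 1*1444) - 743*(165 - 130*(-9)) = (7 - 1444) - 743*(165 + 1170) = -1437 - 743*1335 = -1437 - 991905 = -993342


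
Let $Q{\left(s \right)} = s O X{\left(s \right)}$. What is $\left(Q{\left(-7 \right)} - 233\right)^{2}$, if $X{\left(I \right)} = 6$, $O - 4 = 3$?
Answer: $277729$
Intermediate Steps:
$O = 7$ ($O = 4 + 3 = 7$)
$Q{\left(s \right)} = 42 s$ ($Q{\left(s \right)} = s 7 \cdot 6 = 7 s 6 = 42 s$)
$\left(Q{\left(-7 \right)} - 233\right)^{2} = \left(42 \left(-7\right) - 233\right)^{2} = \left(-294 - 233\right)^{2} = \left(-527\right)^{2} = 277729$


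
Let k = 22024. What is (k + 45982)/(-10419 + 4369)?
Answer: -34003/3025 ≈ -11.241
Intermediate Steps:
(k + 45982)/(-10419 + 4369) = (22024 + 45982)/(-10419 + 4369) = 68006/(-6050) = 68006*(-1/6050) = -34003/3025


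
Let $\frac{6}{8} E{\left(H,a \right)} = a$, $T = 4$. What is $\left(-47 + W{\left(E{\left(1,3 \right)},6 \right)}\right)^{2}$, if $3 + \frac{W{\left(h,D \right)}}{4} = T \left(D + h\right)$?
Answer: $10201$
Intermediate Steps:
$E{\left(H,a \right)} = \frac{4 a}{3}$
$W{\left(h,D \right)} = -12 + 16 D + 16 h$ ($W{\left(h,D \right)} = -12 + 4 \cdot 4 \left(D + h\right) = -12 + 4 \left(4 D + 4 h\right) = -12 + \left(16 D + 16 h\right) = -12 + 16 D + 16 h$)
$\left(-47 + W{\left(E{\left(1,3 \right)},6 \right)}\right)^{2} = \left(-47 + \left(-12 + 16 \cdot 6 + 16 \cdot \frac{4}{3} \cdot 3\right)\right)^{2} = \left(-47 + \left(-12 + 96 + 16 \cdot 4\right)\right)^{2} = \left(-47 + \left(-12 + 96 + 64\right)\right)^{2} = \left(-47 + 148\right)^{2} = 101^{2} = 10201$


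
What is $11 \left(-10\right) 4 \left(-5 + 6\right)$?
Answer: $-440$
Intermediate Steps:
$11 \left(-10\right) 4 \left(-5 + 6\right) = - 110 \cdot 4 \cdot 1 = \left(-110\right) 4 = -440$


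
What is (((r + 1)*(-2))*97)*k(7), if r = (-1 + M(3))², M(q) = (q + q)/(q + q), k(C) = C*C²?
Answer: -66542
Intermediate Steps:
k(C) = C³
M(q) = 1 (M(q) = (2*q)/((2*q)) = (2*q)*(1/(2*q)) = 1)
r = 0 (r = (-1 + 1)² = 0² = 0)
(((r + 1)*(-2))*97)*k(7) = (((0 + 1)*(-2))*97)*7³ = ((1*(-2))*97)*343 = -2*97*343 = -194*343 = -66542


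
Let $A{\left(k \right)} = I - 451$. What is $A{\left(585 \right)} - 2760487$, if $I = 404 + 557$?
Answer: $-2759977$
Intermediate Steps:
$I = 961$
$A{\left(k \right)} = 510$ ($A{\left(k \right)} = 961 - 451 = 510$)
$A{\left(585 \right)} - 2760487 = 510 - 2760487 = -2759977$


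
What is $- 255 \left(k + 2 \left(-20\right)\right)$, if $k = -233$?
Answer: $69615$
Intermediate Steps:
$- 255 \left(k + 2 \left(-20\right)\right) = - 255 \left(-233 + 2 \left(-20\right)\right) = - 255 \left(-233 - 40\right) = \left(-255\right) \left(-273\right) = 69615$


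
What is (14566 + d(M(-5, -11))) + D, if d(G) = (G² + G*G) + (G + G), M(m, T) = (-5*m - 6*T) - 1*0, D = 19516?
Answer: 50826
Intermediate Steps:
M(m, T) = -6*T - 5*m (M(m, T) = (-6*T - 5*m) + 0 = -6*T - 5*m)
d(G) = 2*G + 2*G² (d(G) = (G² + G²) + 2*G = 2*G² + 2*G = 2*G + 2*G²)
(14566 + d(M(-5, -11))) + D = (14566 + 2*(-6*(-11) - 5*(-5))*(1 + (-6*(-11) - 5*(-5)))) + 19516 = (14566 + 2*(66 + 25)*(1 + (66 + 25))) + 19516 = (14566 + 2*91*(1 + 91)) + 19516 = (14566 + 2*91*92) + 19516 = (14566 + 16744) + 19516 = 31310 + 19516 = 50826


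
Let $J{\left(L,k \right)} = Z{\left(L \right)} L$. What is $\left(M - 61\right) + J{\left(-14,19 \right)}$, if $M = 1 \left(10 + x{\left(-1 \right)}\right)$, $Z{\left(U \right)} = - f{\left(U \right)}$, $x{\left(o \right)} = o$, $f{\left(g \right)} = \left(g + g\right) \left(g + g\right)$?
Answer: $10924$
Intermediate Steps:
$f{\left(g \right)} = 4 g^{2}$ ($f{\left(g \right)} = 2 g 2 g = 4 g^{2}$)
$Z{\left(U \right)} = - 4 U^{2}$
$M = 9$ ($M = 1 \left(10 - 1\right) = 1 \cdot 9 = 9$)
$J{\left(L,k \right)} = - 4 L^{3}$ ($J{\left(L,k \right)} = - 4 L^{2} L = - 4 L^{3}$)
$\left(M - 61\right) + J{\left(-14,19 \right)} = \left(9 - 61\right) - 4 \left(-14\right)^{3} = -52 - -10976 = -52 + 10976 = 10924$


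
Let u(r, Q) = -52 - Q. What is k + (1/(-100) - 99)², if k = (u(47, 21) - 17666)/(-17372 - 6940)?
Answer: 99311579663/10130000 ≈ 9803.7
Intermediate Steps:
k = 5913/8104 (k = ((-52 - 1*21) - 17666)/(-17372 - 6940) = ((-52 - 21) - 17666)/(-24312) = (-73 - 17666)*(-1/24312) = -17739*(-1/24312) = 5913/8104 ≈ 0.72964)
k + (1/(-100) - 99)² = 5913/8104 + (1/(-100) - 99)² = 5913/8104 + (-1/100 - 99)² = 5913/8104 + (-9901/100)² = 5913/8104 + 98029801/10000 = 99311579663/10130000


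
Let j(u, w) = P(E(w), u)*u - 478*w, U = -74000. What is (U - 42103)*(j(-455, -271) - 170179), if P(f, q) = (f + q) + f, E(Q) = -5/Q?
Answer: -5234563431942/271 ≈ -1.9316e+10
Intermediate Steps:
P(f, q) = q + 2*f
j(u, w) = -478*w + u*(u - 10/w) (j(u, w) = (u + 2*(-5/w))*u - 478*w = (u - 10/w)*u - 478*w = u*(u - 10/w) - 478*w = -478*w + u*(u - 10/w))
(U - 42103)*(j(-455, -271) - 170179) = (-74000 - 42103)*(((-455)² - 478*(-271) - 10*(-455)/(-271)) - 170179) = -116103*((207025 + 129538 - 10*(-455)*(-1/271)) - 170179) = -116103*((207025 + 129538 - 4550/271) - 170179) = -116103*(91204023/271 - 170179) = -116103*45085514/271 = -5234563431942/271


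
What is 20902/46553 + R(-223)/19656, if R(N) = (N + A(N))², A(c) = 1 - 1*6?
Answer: 232648/75201 ≈ 3.0937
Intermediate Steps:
A(c) = -5 (A(c) = 1 - 6 = -5)
R(N) = (-5 + N)² (R(N) = (N - 5)² = (-5 + N)²)
20902/46553 + R(-223)/19656 = 20902/46553 + (-5 - 223)²/19656 = 20902*(1/46553) + (-228)²*(1/19656) = 20902/46553 + 51984*(1/19656) = 20902/46553 + 722/273 = 232648/75201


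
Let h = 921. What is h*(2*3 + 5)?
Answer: 10131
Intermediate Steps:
h*(2*3 + 5) = 921*(2*3 + 5) = 921*(6 + 5) = 921*11 = 10131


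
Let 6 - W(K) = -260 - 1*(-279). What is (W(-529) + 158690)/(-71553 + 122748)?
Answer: 158677/51195 ≈ 3.0995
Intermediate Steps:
W(K) = -13 (W(K) = 6 - (-260 - 1*(-279)) = 6 - (-260 + 279) = 6 - 1*19 = 6 - 19 = -13)
(W(-529) + 158690)/(-71553 + 122748) = (-13 + 158690)/(-71553 + 122748) = 158677/51195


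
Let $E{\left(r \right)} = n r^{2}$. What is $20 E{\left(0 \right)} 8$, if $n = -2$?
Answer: $0$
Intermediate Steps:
$E{\left(r \right)} = - 2 r^{2}$
$20 E{\left(0 \right)} 8 = 20 \left(- 2 \cdot 0^{2}\right) 8 = 20 \left(\left(-2\right) 0\right) 8 = 20 \cdot 0 \cdot 8 = 0 \cdot 8 = 0$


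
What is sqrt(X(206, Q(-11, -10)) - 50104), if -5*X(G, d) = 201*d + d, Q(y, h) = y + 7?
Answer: 4*I*sqrt(78035)/5 ≈ 223.48*I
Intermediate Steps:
Q(y, h) = 7 + y
X(G, d) = -202*d/5 (X(G, d) = -(201*d + d)/5 = -202*d/5)
sqrt(X(206, Q(-11, -10)) - 50104) = sqrt(-202*(7 - 11)/5 - 50104) = sqrt(-202/5*(-4) - 50104) = sqrt(808/5 - 50104) = sqrt(-249712/5) = 4*I*sqrt(78035)/5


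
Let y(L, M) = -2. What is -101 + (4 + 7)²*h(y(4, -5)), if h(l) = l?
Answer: -343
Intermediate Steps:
-101 + (4 + 7)²*h(y(4, -5)) = -101 + (4 + 7)²*(-2) = -101 + 11²*(-2) = -101 + 121*(-2) = -101 - 242 = -343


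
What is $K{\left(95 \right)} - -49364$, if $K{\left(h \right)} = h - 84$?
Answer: $49375$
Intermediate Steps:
$K{\left(h \right)} = -84 + h$
$K{\left(95 \right)} - -49364 = \left(-84 + 95\right) - -49364 = 11 + 49364 = 49375$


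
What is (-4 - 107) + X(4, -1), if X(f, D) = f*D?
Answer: -115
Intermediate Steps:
X(f, D) = D*f
(-4 - 107) + X(4, -1) = (-4 - 107) - 1*4 = -111 - 4 = -115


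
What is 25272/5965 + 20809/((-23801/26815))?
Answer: -3327828744403/141972965 ≈ -23440.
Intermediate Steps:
25272/5965 + 20809/((-23801/26815)) = 25272*(1/5965) + 20809/((-23801*1/26815)) = 25272/5965 + 20809/(-23801/26815) = 25272/5965 + 20809*(-26815/23801) = 25272/5965 - 557993335/23801 = -3327828744403/141972965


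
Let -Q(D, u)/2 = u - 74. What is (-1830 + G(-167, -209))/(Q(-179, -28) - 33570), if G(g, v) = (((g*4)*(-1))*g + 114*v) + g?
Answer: 45793/11122 ≈ 4.1173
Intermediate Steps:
G(g, v) = g - 4*g² + 114*v (G(g, v) = (((4*g)*(-1))*g + 114*v) + g = ((-4*g)*g + 114*v) + g = (-4*g² + 114*v) + g = g - 4*g² + 114*v)
Q(D, u) = 148 - 2*u (Q(D, u) = -2*(u - 74) = -2*(-74 + u) = 148 - 2*u)
(-1830 + G(-167, -209))/(Q(-179, -28) - 33570) = (-1830 + (-167 - 4*(-167)² + 114*(-209)))/((148 - 2*(-28)) - 33570) = (-1830 + (-167 - 4*27889 - 23826))/((148 + 56) - 33570) = (-1830 + (-167 - 111556 - 23826))/(204 - 33570) = (-1830 - 135549)/(-33366) = -137379*(-1/33366) = 45793/11122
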